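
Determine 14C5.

C(14,5) = (14·13·12·11·10) / 5! = 240240 / 120 = 2002.

2002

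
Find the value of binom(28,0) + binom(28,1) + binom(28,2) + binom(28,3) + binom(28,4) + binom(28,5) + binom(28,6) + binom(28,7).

1 + 28 + 378 + 3276 + 20475 + 98280 + 376740 + 1184040 = 1683218.

1683218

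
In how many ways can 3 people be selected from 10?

120

This is C(10,3) = 120.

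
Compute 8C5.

56

C(8,5) = C(8,3) by symmetry.
C(8,3) = (8·7·6) / 3! = 336 / 6 = 56.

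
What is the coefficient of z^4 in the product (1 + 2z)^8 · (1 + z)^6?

5823

Coefficient of z^4 = Σ_{j} C(8,j)·2^j·C(6,4-j)·1^(4-j) for j from 0 to 4.
= 15 + 320 + 1680 + 2688 + 1120 = 5823.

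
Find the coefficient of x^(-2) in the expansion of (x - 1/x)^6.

15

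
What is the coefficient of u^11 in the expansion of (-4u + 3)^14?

The general term is C(14,j)·(-4u)^j·(3)^(14-j); the u^11 term has j = 11.
C(14,11) = 364.
Coefficient = C(14,11) · (-4)^11 · 3^3 = 364 · (-4194304) · 27 = -41221619712.

-41221619712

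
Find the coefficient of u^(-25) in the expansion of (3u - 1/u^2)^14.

-42

General term: C(14,j)·(3u)^j·(-1/u^2)^(14-j), with u-exponent 1j − 2(14−j) = 3j − 28.
Set 3j − 28 = -25: j = 1.
C(14,1) = 14; 3^1 = 3; (-1)^13 = -1.
Coefficient = 14 · 3 · (-1) = -42.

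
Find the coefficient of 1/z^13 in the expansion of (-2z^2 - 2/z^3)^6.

384

General term: C(6,j)·(-2z^2)^j·(-2/z^3)^(6-j), with z-exponent 2j − 3(6−j) = 5j − 18.
Set 5j − 18 = -13: j = 1.
C(6,1) = 6; (-2)^1 = -2; (-2)^5 = -32.
Coefficient = 6 · (-2) · (-32) = 384.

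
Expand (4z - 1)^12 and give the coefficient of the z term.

The general term is C(12,j)·(4z)^j·(-1)^(12-j); the z^1 term has j = 1.
C(12,1) = 12.
Coefficient = C(12,1) · 4^1 · (-1)^11 = 12 · 4 · (-1) = -48.

-48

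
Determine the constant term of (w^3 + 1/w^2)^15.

5005

General term: C(15,j)·(w^3)^j·(1/w^2)^(15-j), with w-exponent 3j − 2(15−j) = 5j − 30.
Set 5j − 30 = 0: j = 6.
C(15,6) = 5005; 1^6 = 1; 1^9 = 1.
Coefficient = 5005 · 1 · 1 = 5005.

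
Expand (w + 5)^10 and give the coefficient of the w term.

The general term is C(10,j)·(w)^j·(5)^(10-j); the w^1 term has j = 1.
C(10,1) = 10.
Coefficient = C(10,1) · 5^9 = 10 · 1953125 = 19531250.

19531250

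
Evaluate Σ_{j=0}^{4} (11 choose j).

562

1 + 11 + 55 + 165 + 330 = 562.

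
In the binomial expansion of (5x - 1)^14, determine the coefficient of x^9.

The general term is C(14,j)·(5x)^j·(-1)^(14-j); the x^9 term has j = 9.
C(14,9) = 2002.
Coefficient = C(14,9) · 5^9 · (-1)^5 = 2002 · 1953125 · (-1) = -3910156250.

-3910156250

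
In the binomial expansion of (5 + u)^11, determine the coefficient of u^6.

The general term is C(11,j)·(5)^j·(u)^(11-j); the u^6 term has j = 5.
C(11,5) = 462.
Coefficient = C(11,5) · 5^5 = 462 · 3125 = 1443750.

1443750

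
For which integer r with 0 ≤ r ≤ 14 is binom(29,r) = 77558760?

14

C(29,r) increases on 0 ≤ r ≤ 14. C(29,13) = 67863915 and C(29,14) = 77558760, so r = 14.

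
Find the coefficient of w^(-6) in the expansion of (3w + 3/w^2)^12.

General term: C(12,j)·(3w)^j·(3/w^2)^(12-j), with w-exponent 1j − 2(12−j) = 3j − 24.
Set 3j − 24 = -6: j = 6.
C(12,6) = 924; 3^6 = 729; 3^6 = 729.
Coefficient = 924 · 729 · 729 = 491051484.

491051484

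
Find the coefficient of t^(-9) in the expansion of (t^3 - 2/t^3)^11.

-42240

General term: C(11,j)·(t^3)^j·(-2/t^3)^(11-j), with t-exponent 3j − 3(11−j) = 6j − 33.
Set 6j − 33 = -9: j = 4.
C(11,4) = 330; 1^4 = 1; (-2)^7 = -128.
Coefficient = 330 · 1 · (-128) = -42240.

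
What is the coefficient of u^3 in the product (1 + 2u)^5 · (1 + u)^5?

390

Coefficient of u^3 = Σ_{j} C(5,j)·2^j·C(5,3-j)·1^(3-j) for j from 0 to 3.
= 10 + 100 + 200 + 80 = 390.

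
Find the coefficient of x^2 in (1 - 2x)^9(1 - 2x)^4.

(1 - 2x)^9(1 - 2x)^4 = (1 - 2x)^13, so the coefficient of x^2 is C(13,2)·(-2)^2 = 78·4 = 312.

312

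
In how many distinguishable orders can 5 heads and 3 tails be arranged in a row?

56

Choose positions for the heads: C(8,5) = 56.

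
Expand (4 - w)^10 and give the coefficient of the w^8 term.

720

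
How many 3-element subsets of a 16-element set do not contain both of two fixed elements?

All 3-subsets: C(16,3) = 560. Those containing both fixed elements: C(14,1) = 14.
560 − 14 = 546.

546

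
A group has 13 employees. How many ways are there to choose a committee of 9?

715

This is C(13,9) = 715.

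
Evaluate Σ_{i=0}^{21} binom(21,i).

2097152

Setting x = 1 in (1+x)^21 gives Σ C(21,i) = 2^21 = 2097152.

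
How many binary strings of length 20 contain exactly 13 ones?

Choose the 13 positions: C(20,13) = 77520.

77520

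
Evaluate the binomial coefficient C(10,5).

252

C(10,5) = (10·9·8·7·6) / 5! = 30240 / 120 = 252.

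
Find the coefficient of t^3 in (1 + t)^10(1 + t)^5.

455

Coefficient of t^3 = Σ_{j} C(10,j)·C(5,3-j) for j from 0 to 3.
= 10 + 100 + 225 + 120 = 455.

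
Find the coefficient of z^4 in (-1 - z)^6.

The general term is C(6,j)·(-1)^j·(-z)^(6-j); the z^4 term has j = 2.
C(6,2) = 15.
Coefficient = C(6,2) = 15.

15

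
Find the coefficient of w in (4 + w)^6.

The general term is C(6,j)·(4)^j·(w)^(6-j); the w^1 term has j = 5.
C(6,5) = 6.
Coefficient = C(6,5) · 4^5 = 6 · 1024 = 6144.

6144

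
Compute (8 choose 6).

C(8,6) = C(8,2) by symmetry.
C(8,2) = (8·7) / 2! = 56 / 2 = 28.

28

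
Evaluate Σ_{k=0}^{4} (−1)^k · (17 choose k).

1820

The partial alternating sum Σ_{k=0}^{4} (−1)^k C(17,k) = (−1)^4 C(16,4) = 1820.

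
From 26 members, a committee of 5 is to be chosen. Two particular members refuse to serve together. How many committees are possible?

All 5-subsets: C(26,5) = 65780. Those containing both fixed elements: C(24,3) = 2024.
65780 − 2024 = 63756.

63756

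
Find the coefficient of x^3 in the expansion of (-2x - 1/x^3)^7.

-448

General term: C(7,j)·(-2x)^j·(-1/x^3)^(7-j), with x-exponent 1j − 3(7−j) = 4j − 21.
Set 4j − 21 = 3: j = 6.
C(7,6) = 7; (-2)^6 = 64; (-1)^1 = -1.
Coefficient = 7 · 64 · (-1) = -448.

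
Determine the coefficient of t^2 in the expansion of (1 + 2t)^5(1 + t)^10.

185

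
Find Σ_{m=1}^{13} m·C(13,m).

Differentiating (1+x)^13 and setting x=1: Σ m·C(13,m) = 13·2^12 = 53248.

53248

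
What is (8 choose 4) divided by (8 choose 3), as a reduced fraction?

5/4

C(n,k+1)/C(n,k) = (n−k)/(k+1) = (8−3)/(3+1) = 5/4.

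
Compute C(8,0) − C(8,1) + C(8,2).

The partial alternating sum Σ_{k=0}^{2} (−1)^k C(8,k) = (−1)^2 C(7,2) = 21.

21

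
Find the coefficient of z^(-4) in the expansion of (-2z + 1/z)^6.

General term: C(6,j)·(-2z)^j·(1/z)^(6-j), with z-exponent 1j − 1(6−j) = 2j − 6.
Set 2j − 6 = -4: j = 1.
C(6,1) = 6; (-2)^1 = -2; 1^5 = 1.
Coefficient = 6 · (-2) · 1 = -12.

-12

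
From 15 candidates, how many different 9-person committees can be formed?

This is C(15,9) = 5005.

5005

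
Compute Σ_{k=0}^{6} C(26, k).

313912

1 + 26 + 325 + 2600 + 14950 + 65780 + 230230 = 313912.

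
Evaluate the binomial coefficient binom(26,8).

C(26,8) = (26·25·24·23·22·21·20·19) / 8! = 62990928000 / 40320 = 1562275.

1562275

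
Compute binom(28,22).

376740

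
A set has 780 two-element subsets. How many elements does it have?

40

n(n−1)/2 = 780 ⇒ n(n−1) = 1560. Since 40·39 = 1560, n = 40.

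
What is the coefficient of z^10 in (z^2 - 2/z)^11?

General term: C(11,j)·(z^2)^j·(-2/z)^(11-j), with z-exponent 2j − 1(11−j) = 3j − 11.
Set 3j − 11 = 10: j = 7.
C(11,7) = 330; 1^7 = 1; (-2)^4 = 16.
Coefficient = 330 · 1 · 16 = 5280.

5280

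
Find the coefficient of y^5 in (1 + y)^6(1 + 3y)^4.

3372

Coefficient of y^5 = Σ_{j} C(6,j)·1^j·C(4,5-j)·3^(5-j) for j from 1 to 5.
= 486 + 1620 + 1080 + 180 + 6 = 3372.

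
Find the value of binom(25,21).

12650

C(25,21) = C(25,4) by symmetry.
C(25,4) = (25·24·23·22) / 4! = 303600 / 24 = 12650.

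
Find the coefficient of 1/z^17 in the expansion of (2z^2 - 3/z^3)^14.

-1260971712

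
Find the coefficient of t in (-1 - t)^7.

The general term is C(7,j)·(-1)^j·(-t)^(7-j); the t^1 term has j = 6.
C(7,6) = 7.
Coefficient = C(7,6) · (-1)^1 = 7 · (-1) = -7.

-7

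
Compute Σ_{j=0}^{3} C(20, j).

1 + 20 + 190 + 1140 = 1351.

1351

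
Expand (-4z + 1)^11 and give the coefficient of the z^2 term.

880

The general term is C(11,j)·(-4z)^j·(1)^(11-j); the z^2 term has j = 2.
C(11,2) = 55.
Coefficient = C(11,2) · (-4)^2 = 55 · 16 = 880.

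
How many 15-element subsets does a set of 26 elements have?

7726160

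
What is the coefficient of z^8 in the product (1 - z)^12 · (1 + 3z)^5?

4950

Coefficient of z^8 = Σ_{j} C(12,j)·(-1)^j·C(5,8-j)·3^(8-j) for j from 3 to 8.
= (-53460) + 200475 + (-213840) + 83160 + (-11880) + 495 = 4950.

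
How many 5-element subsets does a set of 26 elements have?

65780

C(26,5) = (26·25·24·23·22) / 5! = 7893600 / 120 = 65780.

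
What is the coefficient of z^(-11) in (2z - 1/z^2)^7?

14

General term: C(7,j)·(2z)^j·(-1/z^2)^(7-j), with z-exponent 1j − 2(7−j) = 3j − 14.
Set 3j − 14 = -11: j = 1.
C(7,1) = 7; 2^1 = 2; (-1)^6 = 1.
Coefficient = 7 · 2 · 1 = 14.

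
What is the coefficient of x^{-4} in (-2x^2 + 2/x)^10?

General term: C(10,j)·(-2x^2)^j·(2/x)^(10-j), with x-exponent 2j − 1(10−j) = 3j − 10.
Set 3j − 10 = -4: j = 2.
C(10,2) = 45; (-2)^2 = 4; 2^8 = 256.
Coefficient = 45 · 4 · 256 = 46080.

46080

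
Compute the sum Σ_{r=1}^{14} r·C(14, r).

114688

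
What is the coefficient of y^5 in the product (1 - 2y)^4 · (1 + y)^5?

Coefficient of y^5 = Σ_{j} C(4,j)·(-2)^j·C(5,5-j)·1^(5-j) for j from 0 to 4.
= 1 + (-40) + 240 + (-320) + 80 = -39.

-39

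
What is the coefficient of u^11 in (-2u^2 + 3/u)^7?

1344

General term: C(7,j)·(-2u^2)^j·(3/u)^(7-j), with u-exponent 2j − 1(7−j) = 3j − 7.
Set 3j − 7 = 11: j = 6.
C(7,6) = 7; (-2)^6 = 64; 3^1 = 3.
Coefficient = 7 · 64 · 3 = 1344.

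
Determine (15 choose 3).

455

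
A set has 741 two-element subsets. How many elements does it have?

n(n−1)/2 = 741 ⇒ n(n−1) = 1482. Since 39·38 = 1482, n = 39.

39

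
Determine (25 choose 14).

4457400

C(25,14) = C(25,11) by symmetry.
C(25,11) = (25·24·23·22·21·20·19·18·17·16·15) / 11! = 177925144320000 / 39916800 = 4457400.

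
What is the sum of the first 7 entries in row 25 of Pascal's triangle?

1 + 25 + 300 + 2300 + 12650 + 53130 + 177100 = 245506.

245506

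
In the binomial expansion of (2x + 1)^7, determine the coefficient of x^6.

448

The general term is C(7,j)·(2x)^j·(1)^(7-j); the x^6 term has j = 6.
C(7,6) = 7.
Coefficient = C(7,6) · 2^6 = 7 · 64 = 448.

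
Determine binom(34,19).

C(34,19) = C(34,15) by symmetry.
C(34,15) = (34·33·32·31·30·29·28·27·26·25·24·23·22·21·20) / 15! = 2427001153744527360000 / 1307674368000 = 1855967520.

1855967520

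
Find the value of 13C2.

C(13,2) = (13·12) / 2! = 156 / 2 = 78.

78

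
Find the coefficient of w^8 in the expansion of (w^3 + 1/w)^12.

792

General term: C(12,j)·(w^3)^j·(1/w)^(12-j), with w-exponent 3j − 1(12−j) = 4j − 12.
Set 4j − 12 = 8: j = 5.
C(12,5) = 792; 1^5 = 1; 1^7 = 1.
Coefficient = 792 · 1 · 1 = 792.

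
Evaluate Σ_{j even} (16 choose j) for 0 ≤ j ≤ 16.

32768

Half of (1+1)^16 + (1−1)^16 gives the even-index sum: 2^15 = 32768.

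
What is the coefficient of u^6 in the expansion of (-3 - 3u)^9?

-1653372

The general term is C(9,j)·(-3)^j·(-3u)^(9-j); the u^6 term has j = 3.
C(9,3) = 84.
Coefficient = C(9,3) · (-3)^3 · (-3)^6 = 84 · (-27) · 729 = -1653372.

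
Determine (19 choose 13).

C(19,13) = C(19,6) by symmetry.
C(19,6) = (19·18·17·16·15·14) / 6! = 19535040 / 720 = 27132.

27132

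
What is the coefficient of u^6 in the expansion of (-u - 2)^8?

The general term is C(8,j)·(-u)^j·(-2)^(8-j); the u^6 term has j = 6.
C(8,6) = 28.
Coefficient = C(8,6) · (-2)^2 = 28 · 4 = 112.

112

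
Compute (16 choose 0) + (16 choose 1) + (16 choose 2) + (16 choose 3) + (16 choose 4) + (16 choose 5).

6885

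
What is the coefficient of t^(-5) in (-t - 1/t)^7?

-7

General term: C(7,j)·(-t)^j·(-1/t)^(7-j), with t-exponent 1j − 1(7−j) = 2j − 7.
Set 2j − 7 = -5: j = 1.
C(7,1) = 7; (-1)^1 = -1; (-1)^6 = 1.
Coefficient = 7 · (-1) · 1 = -7.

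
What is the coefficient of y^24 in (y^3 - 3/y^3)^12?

594

General term: C(12,j)·(y^3)^j·(-3/y^3)^(12-j), with y-exponent 3j − 3(12−j) = 6j − 36.
Set 6j − 36 = 24: j = 10.
C(12,10) = 66; 1^10 = 1; (-3)^2 = 9.
Coefficient = 66 · 1 · 9 = 594.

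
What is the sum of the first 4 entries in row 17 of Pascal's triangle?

1 + 17 + 136 + 680 = 834.

834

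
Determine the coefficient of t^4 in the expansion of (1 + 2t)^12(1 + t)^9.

35406

Coefficient of t^4 = Σ_{j} C(12,j)·2^j·C(9,4-j)·1^(4-j) for j from 0 to 4.
= 126 + 2016 + 9504 + 15840 + 7920 = 35406.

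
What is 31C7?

2629575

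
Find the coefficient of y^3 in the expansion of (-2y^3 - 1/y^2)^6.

General term: C(6,j)·(-2y^3)^j·(-1/y^2)^(6-j), with y-exponent 3j − 2(6−j) = 5j − 12.
Set 5j − 12 = 3: j = 3.
C(6,3) = 20; (-2)^3 = -8; (-1)^3 = -1.
Coefficient = 20 · (-8) · (-1) = 160.

160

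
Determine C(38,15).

15471286560

C(38,15) = (38·37·36·35·34·33·32·31·30·29·28·27·26·25·24) / 15! = 20231404874494894080000 / 1307674368000 = 15471286560.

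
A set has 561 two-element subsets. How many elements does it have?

n(n−1)/2 = 561 ⇒ n(n−1) = 1122. Since 34·33 = 1122, n = 34.

34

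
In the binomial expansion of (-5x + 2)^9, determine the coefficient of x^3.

-672000

The general term is C(9,j)·(-5x)^j·(2)^(9-j); the x^3 term has j = 3.
C(9,3) = 84.
Coefficient = C(9,3) · (-5)^3 · 2^6 = 84 · (-125) · 64 = -672000.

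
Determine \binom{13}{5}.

C(13,5) = (13·12·11·10·9) / 5! = 154440 / 120 = 1287.

1287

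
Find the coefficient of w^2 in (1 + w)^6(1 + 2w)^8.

Coefficient of w^2 = Σ_{j} C(6,j)·1^j·C(8,2-j)·2^(2-j) for j from 0 to 2.
= 112 + 96 + 15 = 223.

223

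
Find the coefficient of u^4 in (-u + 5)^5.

The general term is C(5,j)·(-u)^j·(5)^(5-j); the u^4 term has j = 4.
C(5,4) = 5.
Coefficient = C(5,4) · 5^1 = 5 · 5 = 25.

25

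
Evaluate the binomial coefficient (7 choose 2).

C(7,2) = (7·6) / 2! = 42 / 2 = 21.

21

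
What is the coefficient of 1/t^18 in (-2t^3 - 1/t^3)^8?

16

General term: C(8,j)·(-2t^3)^j·(-1/t^3)^(8-j), with t-exponent 3j − 3(8−j) = 6j − 24.
Set 6j − 24 = -18: j = 1.
C(8,1) = 8; (-2)^1 = -2; (-1)^7 = -1.
Coefficient = 8 · (-2) · (-1) = 16.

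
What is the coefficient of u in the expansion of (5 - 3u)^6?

-56250

The general term is C(6,j)·(5)^j·(-3u)^(6-j); the u^1 term has j = 5.
C(6,5) = 6.
Coefficient = C(6,5) · 5^5 · (-3)^1 = 6 · 3125 · (-3) = -56250.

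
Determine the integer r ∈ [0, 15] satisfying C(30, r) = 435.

2

C(30,r) increases on 0 ≤ r ≤ 15. C(30,1) = 30 and C(30,2) = 435, so r = 2.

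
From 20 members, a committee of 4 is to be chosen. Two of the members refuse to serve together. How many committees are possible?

4692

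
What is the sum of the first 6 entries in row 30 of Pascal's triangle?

1 + 30 + 435 + 4060 + 27405 + 142506 = 174437.

174437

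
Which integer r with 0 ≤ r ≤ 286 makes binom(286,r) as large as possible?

143

C(286,r) is maximized at r = 286/2 = 143.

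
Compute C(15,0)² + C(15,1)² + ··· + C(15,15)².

Σ C(15,k)² is the coefficient of x^15 in (1+x)^15(1+x)^15 = (1+x)^30, i.e. C(30,15) = 155117520.

155117520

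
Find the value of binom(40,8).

76904685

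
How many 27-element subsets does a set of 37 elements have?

C(37,27) = C(37,10) by symmetry.
C(37,10) = (37·36·35·34·33·32·31·30·29·28) / 10! = 1264020397516800 / 3628800 = 348330136.

348330136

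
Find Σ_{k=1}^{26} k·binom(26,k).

Differentiating (1+x)^26 and setting x=1: Σ k·C(26,k) = 26·2^25 = 872415232.

872415232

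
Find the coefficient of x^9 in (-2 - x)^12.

The general term is C(12,j)·(-2)^j·(-x)^(12-j); the x^9 term has j = 3.
C(12,3) = 220.
Coefficient = C(12,3) · (-2)^3 · (-1)^9 = 220 · (-8) · (-1) = 1760.

1760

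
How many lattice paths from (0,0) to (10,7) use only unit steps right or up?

Each path is a sequence of 17 steps with 10 rights: C(17,10) = 19448.

19448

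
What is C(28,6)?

376740

C(28,6) = (28·27·26·25·24·23) / 6! = 271252800 / 720 = 376740.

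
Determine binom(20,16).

C(20,16) = C(20,4) by symmetry.
C(20,4) = (20·19·18·17) / 4! = 116280 / 24 = 4845.

4845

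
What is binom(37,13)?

3562467300

C(37,13) = (37·36·35·34·33·32·31·30·29·28·27·26·25) / 13! = 22183557976419840000 / 6227020800 = 3562467300.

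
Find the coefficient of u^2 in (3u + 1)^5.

90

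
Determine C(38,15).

15471286560

C(38,15) = (38·37·36·35·34·33·32·31·30·29·28·27·26·25·24) / 15! = 20231404874494894080000 / 1307674368000 = 15471286560.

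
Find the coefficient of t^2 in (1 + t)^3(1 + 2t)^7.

Coefficient of t^2 = Σ_{j} C(3,j)·1^j·C(7,2-j)·2^(2-j) for j from 0 to 2.
= 84 + 42 + 3 = 129.

129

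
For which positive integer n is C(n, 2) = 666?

n(n−1)/2 = 666 ⇒ n(n−1) = 1332. Since 37·36 = 1332, n = 37.

37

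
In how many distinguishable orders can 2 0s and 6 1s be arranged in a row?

Choose positions for the 0s: C(8,2) = 28.

28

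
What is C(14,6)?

3003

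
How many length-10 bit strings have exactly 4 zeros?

Choose the 4 positions: C(10,4) = 210.

210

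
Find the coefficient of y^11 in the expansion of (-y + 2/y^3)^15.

30

General term: C(15,j)·(-y)^j·(2/y^3)^(15-j), with y-exponent 1j − 3(15−j) = 4j − 45.
Set 4j − 45 = 11: j = 14.
C(15,14) = 15; (-1)^14 = 1; 2^1 = 2.
Coefficient = 15 · 1 · 2 = 30.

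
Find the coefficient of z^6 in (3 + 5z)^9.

The general term is C(9,j)·(3)^j·(5z)^(9-j); the z^6 term has j = 3.
C(9,3) = 84.
Coefficient = C(9,3) · 3^3 · 5^6 = 84 · 27 · 15625 = 35437500.

35437500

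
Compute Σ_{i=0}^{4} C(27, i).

20854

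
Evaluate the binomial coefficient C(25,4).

12650

C(25,4) = (25·24·23·22) / 4! = 303600 / 24 = 12650.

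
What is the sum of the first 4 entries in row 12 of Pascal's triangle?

1 + 12 + 66 + 220 = 299.

299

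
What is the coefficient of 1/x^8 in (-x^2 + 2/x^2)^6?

-192

General term: C(6,j)·(-x^2)^j·(2/x^2)^(6-j), with x-exponent 2j − 2(6−j) = 4j − 12.
Set 4j − 12 = -8: j = 1.
C(6,1) = 6; (-1)^1 = -1; 2^5 = 32.
Coefficient = 6 · (-1) · 32 = -192.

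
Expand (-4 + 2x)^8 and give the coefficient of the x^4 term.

286720

The general term is C(8,j)·(-4)^j·(2x)^(8-j); the x^4 term has j = 4.
C(8,4) = 70.
Coefficient = C(8,4) · (-4)^4 · 2^4 = 70 · 256 · 16 = 286720.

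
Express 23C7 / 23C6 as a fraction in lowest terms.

17/7

C(n,k+1)/C(n,k) = (n−k)/(k+1) = (23−6)/(6+1) = 17/7.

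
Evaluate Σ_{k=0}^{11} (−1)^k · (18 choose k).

-12376

The partial alternating sum Σ_{k=0}^{11} (−1)^k C(18,k) = (−1)^11 C(17,11) = -12376.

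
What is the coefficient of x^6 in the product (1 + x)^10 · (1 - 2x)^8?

Coefficient of x^6 = Σ_{j} C(10,j)·1^j·C(8,6-j)·(-2)^(6-j) for j from 0 to 6.
= 1792 + (-17920) + 50400 + (-53760) + 23520 + (-4032) + 210 = 210.

210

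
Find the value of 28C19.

6906900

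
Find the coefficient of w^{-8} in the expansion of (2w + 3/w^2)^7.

General term: C(7,j)·(2w)^j·(3/w^2)^(7-j), with w-exponent 1j − 2(7−j) = 3j − 14.
Set 3j − 14 = -8: j = 2.
C(7,2) = 21; 2^2 = 4; 3^5 = 243.
Coefficient = 21 · 4 · 243 = 20412.

20412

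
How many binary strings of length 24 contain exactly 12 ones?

2704156

Choose the 12 positions: C(24,12) = 2704156.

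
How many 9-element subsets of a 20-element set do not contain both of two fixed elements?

All 9-subsets: C(20,9) = 167960. Those containing both fixed elements: C(18,7) = 31824.
167960 − 31824 = 136136.

136136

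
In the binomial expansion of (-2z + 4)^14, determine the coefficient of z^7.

-7197425664

The general term is C(14,j)·(-2z)^j·(4)^(14-j); the z^7 term has j = 7.
C(14,7) = 3432.
Coefficient = C(14,7) · (-2)^7 · 4^7 = 3432 · (-128) · 16384 = -7197425664.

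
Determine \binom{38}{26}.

2707475148

C(38,26) = C(38,12) by symmetry.
C(38,12) = (38·37·36·35·34·33·32·31·30·29·28·27) / 12! = 1296884927852236800 / 479001600 = 2707475148.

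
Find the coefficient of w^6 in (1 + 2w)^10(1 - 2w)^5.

4160

Coefficient of w^6 = Σ_{j} C(10,j)·2^j·C(5,6-j)·(-2)^(6-j) for j from 1 to 6.
= (-640) + 14400 + (-76800) + 134400 + (-80640) + 13440 = 4160.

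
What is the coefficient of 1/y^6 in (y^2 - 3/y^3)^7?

General term: C(7,j)·(y^2)^j·(-3/y^3)^(7-j), with y-exponent 2j − 3(7−j) = 5j − 21.
Set 5j − 21 = -6: j = 3.
C(7,3) = 35; 1^3 = 1; (-3)^4 = 81.
Coefficient = 35 · 1 · 81 = 2835.

2835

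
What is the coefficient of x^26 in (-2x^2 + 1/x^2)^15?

General term: C(15,j)·(-2x^2)^j·(1/x^2)^(15-j), with x-exponent 2j − 2(15−j) = 4j − 30.
Set 4j − 30 = 26: j = 14.
C(15,14) = 15; (-2)^14 = 16384; 1^1 = 1.
Coefficient = 15 · 16384 · 1 = 245760.

245760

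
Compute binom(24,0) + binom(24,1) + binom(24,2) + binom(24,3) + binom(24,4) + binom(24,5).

55455

1 + 24 + 276 + 2024 + 10626 + 42504 = 55455.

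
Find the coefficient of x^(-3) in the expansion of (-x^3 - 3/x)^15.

-241805655

General term: C(15,j)·(-x^3)^j·(-3/x)^(15-j), with x-exponent 3j − 1(15−j) = 4j − 15.
Set 4j − 15 = -3: j = 3.
C(15,3) = 455; (-1)^3 = -1; (-3)^12 = 531441.
Coefficient = 455 · (-1) · 531441 = -241805655.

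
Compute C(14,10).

1001

C(14,10) = C(14,4) by symmetry.
C(14,4) = (14·13·12·11) / 4! = 24024 / 24 = 1001.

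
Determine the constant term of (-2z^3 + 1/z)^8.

112

General term: C(8,j)·(-2z^3)^j·(1/z)^(8-j), with z-exponent 3j − 1(8−j) = 4j − 8.
Set 4j − 8 = 0: j = 2.
C(8,2) = 28; (-2)^2 = 4; 1^6 = 1.
Coefficient = 28 · 4 · 1 = 112.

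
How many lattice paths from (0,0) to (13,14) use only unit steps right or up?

Each path is a sequence of 27 steps with 13 rights: C(27,13) = 20058300.

20058300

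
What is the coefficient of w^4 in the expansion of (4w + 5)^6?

96000

The general term is C(6,j)·(4w)^j·(5)^(6-j); the w^4 term has j = 4.
C(6,4) = 15.
Coefficient = C(6,4) · 4^4 · 5^2 = 15 · 256 · 25 = 96000.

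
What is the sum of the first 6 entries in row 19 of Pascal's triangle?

16664

1 + 19 + 171 + 969 + 3876 + 11628 = 16664.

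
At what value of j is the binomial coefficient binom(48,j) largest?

24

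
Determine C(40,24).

62852101650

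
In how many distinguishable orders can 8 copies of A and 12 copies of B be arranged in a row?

Choose positions for the A's: C(20,8) = 125970.

125970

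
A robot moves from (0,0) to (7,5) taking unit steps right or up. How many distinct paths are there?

792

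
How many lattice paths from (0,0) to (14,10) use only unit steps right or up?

Each path is a sequence of 24 steps with 14 rights: C(24,14) = 1961256.

1961256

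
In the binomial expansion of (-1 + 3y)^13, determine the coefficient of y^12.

The general term is C(13,j)·(-1)^j·(3y)^(13-j); the y^12 term has j = 1.
C(13,1) = 13.
Coefficient = C(13,1) · (-1)^1 · 3^12 = 13 · (-1) · 531441 = -6908733.

-6908733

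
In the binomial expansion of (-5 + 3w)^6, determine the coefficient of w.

The general term is C(6,j)·(-5)^j·(3w)^(6-j); the w^1 term has j = 5.
C(6,5) = 6.
Coefficient = C(6,5) · (-5)^5 · 3^1 = 6 · (-3125) · 3 = -56250.

-56250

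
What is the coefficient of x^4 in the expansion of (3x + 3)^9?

2480058

The general term is C(9,j)·(3x)^j·(3)^(9-j); the x^4 term has j = 4.
C(9,4) = 126.
Coefficient = C(9,4) · 3^4 · 3^5 = 126 · 81 · 243 = 2480058.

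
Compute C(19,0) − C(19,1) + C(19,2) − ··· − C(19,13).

The partial alternating sum Σ_{k=0}^{13} (−1)^k C(19,k) = (−1)^13 C(18,13) = -8568.

-8568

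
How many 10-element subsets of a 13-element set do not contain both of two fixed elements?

121

All 10-subsets: C(13,10) = 286. Those containing both fixed elements: C(11,8) = 165.
286 − 165 = 121.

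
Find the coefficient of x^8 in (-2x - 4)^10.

184320

The general term is C(10,j)·(-2x)^j·(-4)^(10-j); the x^8 term has j = 8.
C(10,8) = 45.
Coefficient = C(10,8) · (-2)^8 · (-4)^2 = 45 · 256 · 16 = 184320.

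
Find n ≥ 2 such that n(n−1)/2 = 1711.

n(n−1)/2 = 1711 ⇒ n(n−1) = 3422. Since 59·58 = 3422, n = 59.

59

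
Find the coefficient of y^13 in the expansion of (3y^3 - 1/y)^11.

-336798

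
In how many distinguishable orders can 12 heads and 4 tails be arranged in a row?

1820

Choose positions for the heads: C(16,12) = 1820.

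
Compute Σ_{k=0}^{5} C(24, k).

1 + 24 + 276 + 2024 + 10626 + 42504 = 55455.

55455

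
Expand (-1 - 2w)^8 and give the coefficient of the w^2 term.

112

The general term is C(8,j)·(-1)^j·(-2w)^(8-j); the w^2 term has j = 6.
C(8,6) = 28.
Coefficient = C(8,6) · (-2)^2 = 28 · 4 = 112.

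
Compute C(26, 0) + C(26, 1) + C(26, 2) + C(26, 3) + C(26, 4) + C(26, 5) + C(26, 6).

1 + 26 + 325 + 2600 + 14950 + 65780 + 230230 = 313912.

313912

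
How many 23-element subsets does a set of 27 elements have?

17550

C(27,23) = C(27,4) by symmetry.
C(27,4) = (27·26·25·24) / 4! = 421200 / 24 = 17550.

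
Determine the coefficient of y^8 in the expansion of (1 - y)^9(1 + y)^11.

42

Coefficient of y^8 = Σ_{j} C(9,j)·(-1)^j·C(11,8-j)·1^(8-j) for j from 0 to 8.
= 165 + (-2970) + 16632 + (-38808) + 41580 + (-20790) + 4620 + (-396) + 9 = 42.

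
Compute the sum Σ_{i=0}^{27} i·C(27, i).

Since i·C(27,i) = 27·C(26,i−1), the sum is 27·2^26 = 27·67108864 = 1811939328.

1811939328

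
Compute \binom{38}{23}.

15471286560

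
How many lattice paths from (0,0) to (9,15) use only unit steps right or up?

1307504

Each path is a sequence of 24 steps with 9 rights: C(24,9) = 1307504.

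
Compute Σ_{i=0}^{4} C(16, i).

1 + 16 + 120 + 560 + 1820 = 2517.

2517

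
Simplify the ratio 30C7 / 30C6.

24/7

C(n,k+1)/C(n,k) = (n−k)/(k+1) = (30−6)/(6+1) = 24/7.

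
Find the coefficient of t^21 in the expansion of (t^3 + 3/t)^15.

General term: C(15,j)·(t^3)^j·(3/t)^(15-j), with t-exponent 3j − 1(15−j) = 4j − 15.
Set 4j − 15 = 21: j = 9.
C(15,9) = 5005; 1^9 = 1; 3^6 = 729.
Coefficient = 5005 · 1 · 729 = 3648645.

3648645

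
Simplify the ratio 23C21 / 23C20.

C(n,k+1)/C(n,k) = (n−k)/(k+1) = (23−20)/(20+1) = 3/21 = 1/7.

1/7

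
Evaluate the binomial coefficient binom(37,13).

C(37,13) = (37·36·35·34·33·32·31·30·29·28·27·26·25) / 13! = 22183557976419840000 / 6227020800 = 3562467300.

3562467300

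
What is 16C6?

C(16,6) = (16·15·14·13·12·11) / 6! = 5765760 / 720 = 8008.

8008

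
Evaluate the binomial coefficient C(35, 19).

4059928950

C(35,19) = C(35,16) by symmetry.
C(35,16) = (35·34·33·32·31·30·29·28·27·26·25·24·23·22·21·20) / 16! = 84945040381058457600000 / 20922789888000 = 4059928950.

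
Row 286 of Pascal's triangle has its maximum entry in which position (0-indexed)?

143

C(286,k) is maximized at k = 286/2 = 143.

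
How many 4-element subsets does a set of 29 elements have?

23751

C(29,4) = (29·28·27·26) / 4! = 570024 / 24 = 23751.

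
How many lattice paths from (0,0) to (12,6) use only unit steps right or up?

18564

Each path is a sequence of 18 steps with 12 rights: C(18,12) = 18564.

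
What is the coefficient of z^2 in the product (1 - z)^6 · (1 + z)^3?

Coefficient of z^2 = Σ_{j} C(6,j)·(-1)^j·C(3,2-j)·1^(2-j) for j from 0 to 2.
= 3 + (-18) + 15 = 0.

0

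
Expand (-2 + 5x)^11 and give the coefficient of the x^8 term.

The general term is C(11,j)·(-2)^j·(5x)^(11-j); the x^8 term has j = 3.
C(11,3) = 165.
Coefficient = C(11,3) · (-2)^3 · 5^8 = 165 · (-8) · 390625 = -515625000.

-515625000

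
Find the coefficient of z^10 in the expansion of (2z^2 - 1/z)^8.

General term: C(8,j)·(2z^2)^j·(-1/z)^(8-j), with z-exponent 2j − 1(8−j) = 3j − 8.
Set 3j − 8 = 10: j = 6.
C(8,6) = 28; 2^6 = 64; (-1)^2 = 1.
Coefficient = 28 · 64 · 1 = 1792.

1792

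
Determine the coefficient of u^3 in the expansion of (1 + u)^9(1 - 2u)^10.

Coefficient of u^3 = Σ_{j} C(9,j)·1^j·C(10,3-j)·(-2)^(3-j) for j from 0 to 3.
= (-960) + 1620 + (-720) + 84 = 24.

24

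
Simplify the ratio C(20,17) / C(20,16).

C(n,k+1)/C(n,k) = (n−k)/(k+1) = (20−16)/(16+1) = 4/17.

4/17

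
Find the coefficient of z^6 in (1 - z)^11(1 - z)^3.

(1 - z)^11(1 - z)^3 = (1 - z)^14, so the coefficient of z^6 is C(14,6)·(-1)^6 = 3003·1 = 3003.

3003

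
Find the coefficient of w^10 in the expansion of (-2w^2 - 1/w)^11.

-42240

General term: C(11,j)·(-2w^2)^j·(-1/w)^(11-j), with w-exponent 2j − 1(11−j) = 3j − 11.
Set 3j − 11 = 10: j = 7.
C(11,7) = 330; (-2)^7 = -128; (-1)^4 = 1.
Coefficient = 330 · (-128) · 1 = -42240.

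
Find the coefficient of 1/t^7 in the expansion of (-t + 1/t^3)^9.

General term: C(9,j)·(-t)^j·(1/t^3)^(9-j), with t-exponent 1j − 3(9−j) = 4j − 27.
Set 4j − 27 = -7: j = 5.
C(9,5) = 126; (-1)^5 = -1; 1^4 = 1.
Coefficient = 126 · (-1) · 1 = -126.

-126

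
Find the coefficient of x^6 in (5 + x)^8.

700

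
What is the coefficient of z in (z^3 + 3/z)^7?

5103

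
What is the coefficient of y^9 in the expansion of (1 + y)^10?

The general term is C(10,j)·(1)^j·(y)^(10-j); the y^9 term has j = 1.
C(10,1) = 10.
Coefficient = C(10,1) = 10.

10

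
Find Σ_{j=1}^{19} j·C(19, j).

4980736

Since j·C(19,j) = 19·C(18,j−1), the sum is 19·2^18 = 19·262144 = 4980736.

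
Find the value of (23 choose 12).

1352078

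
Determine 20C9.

167960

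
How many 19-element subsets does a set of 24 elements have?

C(24,19) = C(24,5) by symmetry.
C(24,5) = (24·23·22·21·20) / 5! = 5100480 / 120 = 42504.

42504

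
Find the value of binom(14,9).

2002

C(14,9) = C(14,5) by symmetry.
C(14,5) = (14·13·12·11·10) / 5! = 240240 / 120 = 2002.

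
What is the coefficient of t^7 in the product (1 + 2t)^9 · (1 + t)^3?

Coefficient of t^7 = Σ_{j} C(9,j)·2^j·C(3,7-j)·1^(7-j) for j from 4 to 7.
= 2016 + 12096 + 16128 + 4608 = 34848.

34848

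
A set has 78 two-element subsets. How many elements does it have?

n(n−1)/2 = 78 ⇒ n(n−1) = 156. Since 13·12 = 156, n = 13.

13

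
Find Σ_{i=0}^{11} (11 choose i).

2048

Setting x = 1 in (1+x)^11 gives Σ C(11,i) = 2^11 = 2048.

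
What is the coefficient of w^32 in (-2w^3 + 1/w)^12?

-24576

General term: C(12,j)·(-2w^3)^j·(1/w)^(12-j), with w-exponent 3j − 1(12−j) = 4j − 12.
Set 4j − 12 = 32: j = 11.
C(12,11) = 12; (-2)^11 = -2048; 1^1 = 1.
Coefficient = 12 · (-2048) · 1 = -24576.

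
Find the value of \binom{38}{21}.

28781143380

C(38,21) = C(38,17) by symmetry.
C(38,17) = (38·37·36·35·34·33·32·31·30·29·28·27·26·25·24·23·22) / 17! = 10237090866494416404480000 / 355687428096000 = 28781143380.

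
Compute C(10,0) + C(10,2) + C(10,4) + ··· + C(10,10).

Half of (1+1)^10 + (1−1)^10 gives the even-index sum: 2^9 = 512.

512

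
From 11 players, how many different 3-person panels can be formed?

This is C(11,3) = 165.

165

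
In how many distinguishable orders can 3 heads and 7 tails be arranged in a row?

Choose positions for the heads: C(10,3) = 120.

120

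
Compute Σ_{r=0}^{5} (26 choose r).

1 + 26 + 325 + 2600 + 14950 + 65780 = 83682.

83682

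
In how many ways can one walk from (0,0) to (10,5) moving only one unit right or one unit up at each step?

Each path is a sequence of 15 steps with 10 rights: C(15,10) = 3003.

3003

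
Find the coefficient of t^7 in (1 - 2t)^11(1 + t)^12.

Coefficient of t^7 = Σ_{j} C(11,j)·(-2)^j·C(12,7-j)·1^(7-j) for j from 0 to 7.
= 792 + (-20328) + 174240 + (-653400) + 1161600 + (-975744) + 354816 + (-42240) = -264.

-264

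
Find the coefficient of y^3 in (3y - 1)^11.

4455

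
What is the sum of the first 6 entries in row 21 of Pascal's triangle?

27896

1 + 21 + 210 + 1330 + 5985 + 20349 = 27896.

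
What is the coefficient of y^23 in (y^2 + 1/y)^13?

General term: C(13,j)·(y^2)^j·(1/y)^(13-j), with y-exponent 2j − 1(13−j) = 3j − 13.
Set 3j − 13 = 23: j = 12.
C(13,12) = 13; 1^12 = 1; 1^1 = 1.
Coefficient = 13 · 1 · 1 = 13.

13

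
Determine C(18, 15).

816

C(18,15) = C(18,3) by symmetry.
C(18,3) = (18·17·16) / 3! = 4896 / 6 = 816.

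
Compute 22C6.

74613

C(22,6) = (22·21·20·19·18·17) / 6! = 53721360 / 720 = 74613.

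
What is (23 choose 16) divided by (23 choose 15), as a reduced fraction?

C(n,k+1)/C(n,k) = (n−k)/(k+1) = (23−15)/(15+1) = 8/16 = 1/2.

1/2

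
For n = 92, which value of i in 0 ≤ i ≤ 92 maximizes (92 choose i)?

46

C(92,i) is maximized at i = 92/2 = 46.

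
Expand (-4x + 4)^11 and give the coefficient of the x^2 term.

The general term is C(11,j)·(-4x)^j·(4)^(11-j); the x^2 term has j = 2.
C(11,2) = 55.
Coefficient = C(11,2) · (-4)^2 · 4^9 = 55 · 16 · 262144 = 230686720.

230686720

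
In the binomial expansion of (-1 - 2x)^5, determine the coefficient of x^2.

-40

The general term is C(5,j)·(-1)^j·(-2x)^(5-j); the x^2 term has j = 3.
C(5,3) = 10.
Coefficient = C(5,3) · (-1)^3 · (-2)^2 = 10 · (-1) · 4 = -40.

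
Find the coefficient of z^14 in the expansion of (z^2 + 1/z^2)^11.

55

General term: C(11,j)·(z^2)^j·(1/z^2)^(11-j), with z-exponent 2j − 2(11−j) = 4j − 22.
Set 4j − 22 = 14: j = 9.
C(11,9) = 55; 1^9 = 1; 1^2 = 1.
Coefficient = 55 · 1 · 1 = 55.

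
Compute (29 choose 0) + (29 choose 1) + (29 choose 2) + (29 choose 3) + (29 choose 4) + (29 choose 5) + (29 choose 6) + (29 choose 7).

1 + 29 + 406 + 3654 + 23751 + 118755 + 475020 + 1560780 = 2182396.

2182396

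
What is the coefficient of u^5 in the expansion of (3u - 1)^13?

312741

The general term is C(13,j)·(3u)^j·(-1)^(13-j); the u^5 term has j = 5.
C(13,5) = 1287.
Coefficient = C(13,5) · 3^5 = 1287 · 243 = 312741.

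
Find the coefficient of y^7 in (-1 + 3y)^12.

-1732104

The general term is C(12,j)·(-1)^j·(3y)^(12-j); the y^7 term has j = 5.
C(12,5) = 792.
Coefficient = C(12,5) · (-1)^5 · 3^7 = 792 · (-1) · 2187 = -1732104.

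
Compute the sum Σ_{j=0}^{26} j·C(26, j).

872415232

Since j·C(26,j) = 26·C(25,j−1), the sum is 26·2^25 = 26·33554432 = 872415232.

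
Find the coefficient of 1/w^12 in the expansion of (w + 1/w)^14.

General term: C(14,j)·(w)^j·(1/w)^(14-j), with w-exponent 1j − 1(14−j) = 2j − 14.
Set 2j − 14 = -12: j = 1.
C(14,1) = 14; 1^1 = 1; 1^13 = 1.
Coefficient = 14 · 1 · 1 = 14.

14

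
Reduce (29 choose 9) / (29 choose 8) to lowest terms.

7/3

C(n,k+1)/C(n,k) = (n−k)/(k+1) = (29−8)/(8+1) = 21/9 = 7/3.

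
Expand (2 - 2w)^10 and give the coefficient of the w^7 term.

-122880

The general term is C(10,j)·(2)^j·(-2w)^(10-j); the w^7 term has j = 3.
C(10,3) = 120.
Coefficient = C(10,3) · 2^3 · (-2)^7 = 120 · 8 · (-128) = -122880.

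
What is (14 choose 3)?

C(14,3) = (14·13·12) / 3! = 2184 / 6 = 364.

364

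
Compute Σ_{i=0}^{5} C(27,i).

1 + 27 + 351 + 2925 + 17550 + 80730 = 101584.

101584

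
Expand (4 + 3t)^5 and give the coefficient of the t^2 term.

The general term is C(5,j)·(4)^j·(3t)^(5-j); the t^2 term has j = 3.
C(5,3) = 10.
Coefficient = C(5,3) · 4^3 · 3^2 = 10 · 64 · 9 = 5760.

5760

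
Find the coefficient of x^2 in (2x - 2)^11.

-112640

The general term is C(11,j)·(2x)^j·(-2)^(11-j); the x^2 term has j = 2.
C(11,2) = 55.
Coefficient = C(11,2) · 2^2 · (-2)^9 = 55 · 4 · (-512) = -112640.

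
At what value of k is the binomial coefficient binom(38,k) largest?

C(38,k) is maximized at k = 38/2 = 19.

19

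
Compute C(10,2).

C(10,2) = (10·9) / 2! = 90 / 2 = 45.

45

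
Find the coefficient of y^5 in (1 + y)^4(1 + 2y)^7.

4942

Coefficient of y^5 = Σ_{j} C(4,j)·1^j·C(7,5-j)·2^(5-j) for j from 0 to 4.
= 672 + 2240 + 1680 + 336 + 14 = 4942.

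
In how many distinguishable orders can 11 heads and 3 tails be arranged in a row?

Choose positions for the heads: C(14,11) = 364.

364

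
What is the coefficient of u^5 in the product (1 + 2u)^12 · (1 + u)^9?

185310

Coefficient of u^5 = Σ_{j} C(12,j)·2^j·C(9,5-j)·1^(5-j) for j from 0 to 5.
= 126 + 3024 + 22176 + 63360 + 71280 + 25344 = 185310.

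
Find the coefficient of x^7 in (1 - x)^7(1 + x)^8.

-35

Coefficient of x^7 = Σ_{j} C(7,j)·(-1)^j·C(8,7-j)·1^(7-j) for j from 0 to 7.
= 8 + (-196) + 1176 + (-2450) + 1960 + (-588) + 56 + (-1) = -35.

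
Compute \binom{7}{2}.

21

C(7,2) = (7·6) / 2! = 42 / 2 = 21.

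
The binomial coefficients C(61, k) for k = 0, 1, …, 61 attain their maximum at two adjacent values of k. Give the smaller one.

For odd n = 61, C(61,k) peaks at k = (n−1)/2 and (n+1)/2; the smaller is 30.

30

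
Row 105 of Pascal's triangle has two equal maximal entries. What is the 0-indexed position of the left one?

For odd n = 105, C(105,i) peaks at i = (n−1)/2 and (n+1)/2; the smaller is 52.

52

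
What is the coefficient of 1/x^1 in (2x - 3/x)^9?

-489888

General term: C(9,j)·(2x)^j·(-3/x)^(9-j), with x-exponent 1j − 1(9−j) = 2j − 9.
Set 2j − 9 = -1: j = 4.
C(9,4) = 126; 2^4 = 16; (-3)^5 = -243.
Coefficient = 126 · 16 · (-243) = -489888.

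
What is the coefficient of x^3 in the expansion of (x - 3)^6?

-540

The general term is C(6,j)·(x)^j·(-3)^(6-j); the x^3 term has j = 3.
C(6,3) = 20.
Coefficient = C(6,3) · (-3)^3 = 20 · (-27) = -540.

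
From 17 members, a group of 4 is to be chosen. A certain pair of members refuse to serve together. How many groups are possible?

2275

All 4-subsets: C(17,4) = 2380. Those containing both fixed elements: C(15,2) = 105.
2380 − 105 = 2275.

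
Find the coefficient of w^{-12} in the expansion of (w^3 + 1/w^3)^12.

495

General term: C(12,j)·(w^3)^j·(1/w^3)^(12-j), with w-exponent 3j − 3(12−j) = 6j − 36.
Set 6j − 36 = -12: j = 4.
C(12,4) = 495; 1^4 = 1; 1^8 = 1.
Coefficient = 495 · 1 · 1 = 495.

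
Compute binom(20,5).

15504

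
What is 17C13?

2380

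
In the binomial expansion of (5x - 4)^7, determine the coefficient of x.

143360

The general term is C(7,j)·(5x)^j·(-4)^(7-j); the x^1 term has j = 1.
C(7,1) = 7.
Coefficient = C(7,1) · 5^1 · (-4)^6 = 7 · 5 · 4096 = 143360.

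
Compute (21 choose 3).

C(21,3) = (21·20·19) / 3! = 7980 / 6 = 1330.

1330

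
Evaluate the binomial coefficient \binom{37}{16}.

12875774670

C(37,16) = (37·36·35·34·33·32·31·30·29·28·27·26·25·24·23·22) / 16! = 269397128065642536960000 / 20922789888000 = 12875774670.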